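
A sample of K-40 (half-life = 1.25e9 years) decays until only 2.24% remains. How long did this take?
t = t½ × log₂(N₀/N) = 6.85e9 years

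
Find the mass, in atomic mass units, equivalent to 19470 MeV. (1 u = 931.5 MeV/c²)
m = E/c² = 20.9 u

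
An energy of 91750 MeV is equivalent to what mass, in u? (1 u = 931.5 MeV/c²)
m = E/c² = 98.5 u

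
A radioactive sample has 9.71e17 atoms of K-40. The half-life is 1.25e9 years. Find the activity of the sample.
A = λN = 5.384e8 decays/year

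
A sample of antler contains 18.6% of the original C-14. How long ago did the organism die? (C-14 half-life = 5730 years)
Age = t½ × log₂(1/ratio) = 13900 years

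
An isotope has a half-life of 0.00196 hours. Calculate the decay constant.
λ = ln(2)/t½ = 353.6 hour⁻¹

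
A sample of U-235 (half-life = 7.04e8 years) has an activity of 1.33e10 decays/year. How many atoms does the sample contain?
N = A/λ = 1.351e19 atoms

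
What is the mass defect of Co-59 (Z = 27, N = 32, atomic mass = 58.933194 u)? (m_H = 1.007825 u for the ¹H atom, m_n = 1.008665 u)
Δm = Z·m_H + N·m_n − M = 0.5554 u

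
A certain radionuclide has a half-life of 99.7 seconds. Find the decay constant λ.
λ = ln(2)/t½ = 0.006952 second⁻¹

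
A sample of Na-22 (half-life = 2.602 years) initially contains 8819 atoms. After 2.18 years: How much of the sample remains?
N = N₀(1/2)^(t/t½) = 4934 atoms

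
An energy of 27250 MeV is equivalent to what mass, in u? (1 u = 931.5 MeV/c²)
m = E/c² = 29.25 u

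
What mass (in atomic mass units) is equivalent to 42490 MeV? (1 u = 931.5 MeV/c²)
m = E/c² = 45.61 u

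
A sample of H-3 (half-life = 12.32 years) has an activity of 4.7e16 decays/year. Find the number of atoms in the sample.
N = A/λ = 8.354e17 atoms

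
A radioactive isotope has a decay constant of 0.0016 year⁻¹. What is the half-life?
t½ = ln(2)/λ = 433.2 years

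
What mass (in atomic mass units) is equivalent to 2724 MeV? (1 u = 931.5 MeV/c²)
m = E/c² = 2.924 u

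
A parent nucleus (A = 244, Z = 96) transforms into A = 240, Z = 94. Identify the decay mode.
ΔA = -4, ΔZ = -2 ⇒ alpha decay (α)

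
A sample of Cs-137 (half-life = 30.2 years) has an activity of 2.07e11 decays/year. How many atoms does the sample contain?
N = A/λ = 9.019e12 atoms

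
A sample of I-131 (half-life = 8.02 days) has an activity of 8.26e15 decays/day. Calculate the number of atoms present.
N = A/λ = 9.557e16 atoms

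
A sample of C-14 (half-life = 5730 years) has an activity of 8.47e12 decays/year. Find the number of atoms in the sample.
N = A/λ = 7.002e16 atoms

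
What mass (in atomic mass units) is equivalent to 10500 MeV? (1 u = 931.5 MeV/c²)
m = E/c² = 11.27 u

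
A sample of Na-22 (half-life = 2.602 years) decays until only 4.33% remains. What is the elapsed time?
t = t½ × log₂(N₀/N) = 11.79 years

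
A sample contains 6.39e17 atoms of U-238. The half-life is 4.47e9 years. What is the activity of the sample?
A = λN = 9.909e7 decays/year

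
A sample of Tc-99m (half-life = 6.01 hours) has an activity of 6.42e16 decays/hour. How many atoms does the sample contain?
N = A/λ = 5.567e17 atoms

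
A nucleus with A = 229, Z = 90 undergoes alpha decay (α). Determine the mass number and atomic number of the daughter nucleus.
Daughter: A = 225, Z = 88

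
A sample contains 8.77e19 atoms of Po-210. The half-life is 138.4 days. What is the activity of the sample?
A = λN = 4.392e17 decays/day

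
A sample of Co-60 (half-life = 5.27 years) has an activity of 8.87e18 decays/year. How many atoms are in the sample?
N = A/λ = 6.744e19 atoms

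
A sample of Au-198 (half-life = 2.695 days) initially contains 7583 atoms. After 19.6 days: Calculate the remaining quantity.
N = N₀(1/2)^(t/t½) = 49.04 atoms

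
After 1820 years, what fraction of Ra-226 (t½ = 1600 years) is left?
N/N₀ = (1/2)^(t/t½) = 0.4545 = 45.5%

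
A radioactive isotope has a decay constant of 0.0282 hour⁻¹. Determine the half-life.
t½ = ln(2)/λ = 24.58 hours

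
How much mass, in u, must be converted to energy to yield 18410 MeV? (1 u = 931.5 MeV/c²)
m = E/c² = 19.76 u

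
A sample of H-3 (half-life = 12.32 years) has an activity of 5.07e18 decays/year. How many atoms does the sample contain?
N = A/λ = 9.011e19 atoms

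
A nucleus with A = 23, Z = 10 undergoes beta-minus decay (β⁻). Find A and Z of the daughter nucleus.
Daughter: A = 23, Z = 11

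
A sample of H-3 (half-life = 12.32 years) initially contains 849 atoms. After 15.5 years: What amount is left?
N = N₀(1/2)^(t/t½) = 355 atoms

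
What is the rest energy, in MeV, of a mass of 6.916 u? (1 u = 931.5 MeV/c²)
E = mc² = 6442 MeV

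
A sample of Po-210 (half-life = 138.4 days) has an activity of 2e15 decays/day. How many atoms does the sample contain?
N = A/λ = 3.993e17 atoms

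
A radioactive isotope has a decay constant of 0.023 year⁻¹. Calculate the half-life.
t½ = ln(2)/λ = 30.14 years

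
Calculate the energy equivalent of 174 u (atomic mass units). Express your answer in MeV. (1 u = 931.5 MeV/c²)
E = mc² = 1.621e5 MeV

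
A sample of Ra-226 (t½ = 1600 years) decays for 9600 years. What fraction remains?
N/N₀ = (1/2)^(t/t½) = 0.01562 = 1.56%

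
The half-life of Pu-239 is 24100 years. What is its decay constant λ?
λ = ln(2)/t½ = 2.876e-5 year⁻¹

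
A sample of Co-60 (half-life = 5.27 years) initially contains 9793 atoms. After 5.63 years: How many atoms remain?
N = N₀(1/2)^(t/t½) = 4670 atoms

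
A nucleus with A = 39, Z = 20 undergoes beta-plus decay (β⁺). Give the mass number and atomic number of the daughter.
Daughter: A = 39, Z = 19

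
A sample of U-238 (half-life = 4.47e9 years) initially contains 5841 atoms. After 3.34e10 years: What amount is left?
N = N₀(1/2)^(t/t½) = 32.9 atoms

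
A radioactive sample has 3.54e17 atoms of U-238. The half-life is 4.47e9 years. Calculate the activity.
A = λN = 5.489e7 decays/year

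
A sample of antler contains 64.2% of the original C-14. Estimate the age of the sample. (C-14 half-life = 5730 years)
Age = t½ × log₂(1/ratio) = 3664 years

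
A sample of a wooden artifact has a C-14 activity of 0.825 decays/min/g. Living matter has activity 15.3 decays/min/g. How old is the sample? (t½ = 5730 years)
Age = t½ × log₂(A₀/A) = 24140 years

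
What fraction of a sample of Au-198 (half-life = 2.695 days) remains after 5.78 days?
N/N₀ = (1/2)^(t/t½) = 0.2261 = 22.6%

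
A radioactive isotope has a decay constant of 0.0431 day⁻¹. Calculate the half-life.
t½ = ln(2)/λ = 16.08 days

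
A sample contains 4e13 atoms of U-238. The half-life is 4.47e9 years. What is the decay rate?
A = λN = 6203 decays/year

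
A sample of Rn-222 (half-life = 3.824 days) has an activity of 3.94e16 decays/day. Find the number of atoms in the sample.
N = A/λ = 2.174e17 atoms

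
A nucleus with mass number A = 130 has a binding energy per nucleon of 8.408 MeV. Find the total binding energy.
B.E. = 8.408 × 130 = 1093 MeV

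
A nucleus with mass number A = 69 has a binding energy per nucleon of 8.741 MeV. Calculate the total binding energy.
B.E. = 8.741 × 69 = 603.1 MeV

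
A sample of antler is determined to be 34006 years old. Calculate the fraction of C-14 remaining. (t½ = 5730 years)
N/N₀ = (1/2)^(t/t½) = 0.01635 = 1.63%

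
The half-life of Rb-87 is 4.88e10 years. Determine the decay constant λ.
λ = ln(2)/t½ = 1.42e-11 year⁻¹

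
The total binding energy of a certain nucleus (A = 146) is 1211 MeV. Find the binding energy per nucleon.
B.E./A = 1211/146 = 8.295 MeV/nucleon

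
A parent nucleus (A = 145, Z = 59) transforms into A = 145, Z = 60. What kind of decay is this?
ΔA = 0, ΔZ = +1 ⇒ beta-minus decay (β⁻)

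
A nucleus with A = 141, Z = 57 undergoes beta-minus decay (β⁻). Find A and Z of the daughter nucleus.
Daughter: A = 141, Z = 58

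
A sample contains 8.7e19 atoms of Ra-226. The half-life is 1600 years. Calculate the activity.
A = λN = 3.769e16 decays/year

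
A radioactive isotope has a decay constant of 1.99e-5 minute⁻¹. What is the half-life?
t½ = ln(2)/λ = 34830 minutes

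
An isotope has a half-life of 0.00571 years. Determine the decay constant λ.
λ = ln(2)/t½ = 121.4 year⁻¹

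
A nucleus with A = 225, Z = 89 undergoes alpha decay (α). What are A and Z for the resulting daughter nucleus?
Daughter: A = 221, Z = 87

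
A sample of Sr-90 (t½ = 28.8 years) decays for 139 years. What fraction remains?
N/N₀ = (1/2)^(t/t½) = 0.03525 = 3.52%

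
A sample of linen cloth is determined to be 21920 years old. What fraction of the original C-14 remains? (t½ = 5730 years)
N/N₀ = (1/2)^(t/t½) = 0.07054 = 7.05%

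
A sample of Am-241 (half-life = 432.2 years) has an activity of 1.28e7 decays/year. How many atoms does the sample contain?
N = A/λ = 7.981e9 atoms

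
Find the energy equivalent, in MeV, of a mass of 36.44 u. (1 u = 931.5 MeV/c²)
E = mc² = 33940 MeV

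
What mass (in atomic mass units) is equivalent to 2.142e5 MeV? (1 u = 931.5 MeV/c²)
m = E/c² = 230 u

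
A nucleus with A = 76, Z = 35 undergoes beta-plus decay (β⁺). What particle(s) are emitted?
β⁺: positron (e⁺) + neutrino (νₑ)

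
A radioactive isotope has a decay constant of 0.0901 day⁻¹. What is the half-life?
t½ = ln(2)/λ = 7.693 days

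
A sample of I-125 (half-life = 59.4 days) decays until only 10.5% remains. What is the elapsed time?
t = t½ × log₂(N₀/N) = 193.1 days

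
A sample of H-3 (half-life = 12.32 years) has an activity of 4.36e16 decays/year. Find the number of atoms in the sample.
N = A/λ = 7.749e17 atoms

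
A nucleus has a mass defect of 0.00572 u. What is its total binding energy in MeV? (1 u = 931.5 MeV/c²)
B.E. = Δm × 931.5 = 5.328 MeV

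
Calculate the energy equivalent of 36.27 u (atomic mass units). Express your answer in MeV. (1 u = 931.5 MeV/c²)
E = mc² = 33790 MeV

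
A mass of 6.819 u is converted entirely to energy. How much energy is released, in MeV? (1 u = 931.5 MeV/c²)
E = mc² = 6352 MeV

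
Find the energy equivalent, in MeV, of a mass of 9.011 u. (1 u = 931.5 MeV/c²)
E = mc² = 8394 MeV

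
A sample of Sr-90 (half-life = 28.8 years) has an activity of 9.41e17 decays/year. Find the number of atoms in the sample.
N = A/λ = 3.91e19 atoms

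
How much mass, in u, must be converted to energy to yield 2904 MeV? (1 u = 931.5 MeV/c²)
m = E/c² = 3.118 u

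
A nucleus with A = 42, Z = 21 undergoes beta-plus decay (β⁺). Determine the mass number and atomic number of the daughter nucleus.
Daughter: A = 42, Z = 20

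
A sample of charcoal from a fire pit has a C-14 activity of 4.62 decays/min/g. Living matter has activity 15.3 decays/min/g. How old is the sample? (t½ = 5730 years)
Age = t½ × log₂(A₀/A) = 9899 years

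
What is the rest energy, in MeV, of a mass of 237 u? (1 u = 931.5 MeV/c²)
E = mc² = 2.208e5 MeV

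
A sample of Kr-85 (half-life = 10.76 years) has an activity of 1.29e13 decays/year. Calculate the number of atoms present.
N = A/λ = 2.003e14 atoms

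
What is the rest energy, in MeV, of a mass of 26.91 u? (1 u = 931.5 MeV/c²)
E = mc² = 25070 MeV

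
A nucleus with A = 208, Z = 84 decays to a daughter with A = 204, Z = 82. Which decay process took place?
ΔA = -4, ΔZ = -2 ⇒ alpha decay (α)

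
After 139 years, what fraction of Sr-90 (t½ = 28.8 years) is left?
N/N₀ = (1/2)^(t/t½) = 0.03525 = 3.52%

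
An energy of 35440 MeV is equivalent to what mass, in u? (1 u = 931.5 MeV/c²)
m = E/c² = 38.05 u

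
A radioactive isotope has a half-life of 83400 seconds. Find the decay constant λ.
λ = ln(2)/t½ = 8.311e-6 second⁻¹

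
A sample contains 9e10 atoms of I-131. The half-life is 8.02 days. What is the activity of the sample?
A = λN = 7.778e9 decays/day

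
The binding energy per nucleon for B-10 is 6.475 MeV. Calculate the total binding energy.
B.E. = 6.475 × 10 = 64.75 MeV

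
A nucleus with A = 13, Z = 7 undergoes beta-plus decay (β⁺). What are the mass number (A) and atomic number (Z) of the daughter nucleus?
Daughter: A = 13, Z = 6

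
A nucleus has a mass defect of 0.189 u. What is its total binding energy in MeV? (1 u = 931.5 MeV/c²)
B.E. = Δm × 931.5 = 176.1 MeV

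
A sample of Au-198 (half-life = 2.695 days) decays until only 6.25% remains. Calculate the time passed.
t = t½ × log₂(N₀/N) = 10.78 days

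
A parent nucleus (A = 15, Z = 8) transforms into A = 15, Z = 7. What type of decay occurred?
ΔA = 0, ΔZ = -1 ⇒ beta-plus decay (β⁺) or electron capture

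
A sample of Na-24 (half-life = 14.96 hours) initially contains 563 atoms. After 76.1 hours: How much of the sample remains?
N = N₀(1/2)^(t/t½) = 16.57 atoms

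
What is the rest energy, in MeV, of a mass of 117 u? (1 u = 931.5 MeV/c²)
E = mc² = 1.09e5 MeV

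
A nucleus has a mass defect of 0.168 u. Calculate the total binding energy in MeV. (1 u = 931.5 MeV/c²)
B.E. = Δm × 931.5 = 156.5 MeV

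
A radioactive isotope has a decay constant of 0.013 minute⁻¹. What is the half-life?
t½ = ln(2)/λ = 53.32 minutes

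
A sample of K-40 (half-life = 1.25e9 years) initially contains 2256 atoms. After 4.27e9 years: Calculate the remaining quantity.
N = N₀(1/2)^(t/t½) = 211.4 atoms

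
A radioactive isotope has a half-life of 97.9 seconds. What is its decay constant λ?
λ = ln(2)/t½ = 0.00708 second⁻¹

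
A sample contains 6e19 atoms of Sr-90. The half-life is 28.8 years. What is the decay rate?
A = λN = 1.444e18 decays/year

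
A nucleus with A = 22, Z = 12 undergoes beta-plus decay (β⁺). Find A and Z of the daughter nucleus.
Daughter: A = 22, Z = 11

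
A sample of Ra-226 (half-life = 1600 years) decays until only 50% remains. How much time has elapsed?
t = t½ × log₂(N₀/N) = 1600 years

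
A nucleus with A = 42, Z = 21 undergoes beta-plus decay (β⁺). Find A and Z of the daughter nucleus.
Daughter: A = 42, Z = 20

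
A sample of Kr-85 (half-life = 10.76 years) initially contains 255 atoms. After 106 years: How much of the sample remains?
N = N₀(1/2)^(t/t½) = 0.2761 atoms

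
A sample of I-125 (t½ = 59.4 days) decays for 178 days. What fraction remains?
N/N₀ = (1/2)^(t/t½) = 0.1253 = 12.5%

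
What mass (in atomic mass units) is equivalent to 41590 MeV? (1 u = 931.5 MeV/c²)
m = E/c² = 44.65 u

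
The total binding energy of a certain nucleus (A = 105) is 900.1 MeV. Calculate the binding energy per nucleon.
B.E./A = 900.1/105 = 8.572 MeV/nucleon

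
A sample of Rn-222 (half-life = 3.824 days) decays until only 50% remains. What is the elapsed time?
t = t½ × log₂(N₀/N) = 3.824 days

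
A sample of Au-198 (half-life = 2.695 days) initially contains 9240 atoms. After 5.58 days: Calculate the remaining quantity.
N = N₀(1/2)^(t/t½) = 2200 atoms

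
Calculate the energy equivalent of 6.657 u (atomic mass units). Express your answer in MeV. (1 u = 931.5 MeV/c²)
E = mc² = 6201 MeV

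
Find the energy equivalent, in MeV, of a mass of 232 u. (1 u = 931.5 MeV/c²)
E = mc² = 2.161e5 MeV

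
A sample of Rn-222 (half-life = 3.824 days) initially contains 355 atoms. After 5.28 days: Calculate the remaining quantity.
N = N₀(1/2)^(t/t½) = 136.3 atoms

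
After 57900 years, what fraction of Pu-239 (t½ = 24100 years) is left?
N/N₀ = (1/2)^(t/t½) = 0.1891 = 18.9%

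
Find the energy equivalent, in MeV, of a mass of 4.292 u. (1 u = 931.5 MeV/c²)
E = mc² = 3998 MeV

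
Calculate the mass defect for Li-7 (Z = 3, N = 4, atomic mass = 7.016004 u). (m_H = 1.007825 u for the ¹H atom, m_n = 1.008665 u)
Δm = Z·m_H + N·m_n − M = 0.04213 u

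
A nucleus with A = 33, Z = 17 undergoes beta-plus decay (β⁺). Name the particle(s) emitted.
β⁺: positron (e⁺) + neutrino (νₑ)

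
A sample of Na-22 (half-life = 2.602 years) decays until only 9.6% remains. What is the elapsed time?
t = t½ × log₂(N₀/N) = 8.797 years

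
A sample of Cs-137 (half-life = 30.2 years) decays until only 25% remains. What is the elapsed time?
t = t½ × log₂(N₀/N) = 60.4 years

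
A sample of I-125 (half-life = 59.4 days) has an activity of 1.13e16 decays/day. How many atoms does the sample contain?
N = A/λ = 9.684e17 atoms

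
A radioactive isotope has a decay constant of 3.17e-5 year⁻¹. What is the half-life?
t½ = ln(2)/λ = 21870 years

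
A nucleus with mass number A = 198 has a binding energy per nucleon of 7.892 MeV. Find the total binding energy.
B.E. = 7.892 × 198 = 1563 MeV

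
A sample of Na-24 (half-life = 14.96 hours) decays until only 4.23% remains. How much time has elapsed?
t = t½ × log₂(N₀/N) = 68.27 hours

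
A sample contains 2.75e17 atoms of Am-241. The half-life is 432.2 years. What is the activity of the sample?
A = λN = 4.41e14 decays/year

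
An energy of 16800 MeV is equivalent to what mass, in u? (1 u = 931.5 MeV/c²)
m = E/c² = 18.04 u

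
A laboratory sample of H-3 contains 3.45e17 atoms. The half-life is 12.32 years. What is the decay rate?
A = λN = 1.941e16 decays/year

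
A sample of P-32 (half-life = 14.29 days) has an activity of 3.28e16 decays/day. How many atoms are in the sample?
N = A/λ = 6.762e17 atoms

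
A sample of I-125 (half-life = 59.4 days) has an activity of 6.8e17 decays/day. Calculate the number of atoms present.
N = A/λ = 5.827e19 atoms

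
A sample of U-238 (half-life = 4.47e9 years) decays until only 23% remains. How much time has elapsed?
t = t½ × log₂(N₀/N) = 9.478e9 years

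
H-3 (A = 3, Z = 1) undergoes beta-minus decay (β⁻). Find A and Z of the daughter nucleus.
Daughter: A = 3, Z = 2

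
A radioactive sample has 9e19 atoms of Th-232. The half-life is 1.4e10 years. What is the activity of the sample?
A = λN = 4.456e9 decays/year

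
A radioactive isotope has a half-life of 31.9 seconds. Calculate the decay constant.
λ = ln(2)/t½ = 0.02173 second⁻¹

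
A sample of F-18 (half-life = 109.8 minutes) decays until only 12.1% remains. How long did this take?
t = t½ × log₂(N₀/N) = 334.6 minutes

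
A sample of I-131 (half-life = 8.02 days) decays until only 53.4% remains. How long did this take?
t = t½ × log₂(N₀/N) = 7.259 days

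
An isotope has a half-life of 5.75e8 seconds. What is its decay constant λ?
λ = ln(2)/t½ = 1.205e-9 second⁻¹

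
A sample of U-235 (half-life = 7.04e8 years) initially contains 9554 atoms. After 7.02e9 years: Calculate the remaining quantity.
N = N₀(1/2)^(t/t½) = 9.516 atoms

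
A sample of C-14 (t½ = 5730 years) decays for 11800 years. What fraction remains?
N/N₀ = (1/2)^(t/t½) = 0.2399 = 24%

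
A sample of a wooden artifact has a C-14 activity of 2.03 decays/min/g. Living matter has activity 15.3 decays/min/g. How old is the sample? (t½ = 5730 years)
Age = t½ × log₂(A₀/A) = 16700 years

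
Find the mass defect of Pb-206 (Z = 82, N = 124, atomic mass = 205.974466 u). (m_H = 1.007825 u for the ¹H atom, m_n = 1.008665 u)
Δm = Z·m_H + N·m_n − M = 1.742 u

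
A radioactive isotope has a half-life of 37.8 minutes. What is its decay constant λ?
λ = ln(2)/t½ = 0.01834 minute⁻¹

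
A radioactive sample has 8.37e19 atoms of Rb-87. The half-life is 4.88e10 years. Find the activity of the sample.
A = λN = 1.189e9 decays/year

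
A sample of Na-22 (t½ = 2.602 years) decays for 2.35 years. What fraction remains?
N/N₀ = (1/2)^(t/t½) = 0.5347 = 53.5%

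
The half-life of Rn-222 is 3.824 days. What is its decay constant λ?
λ = ln(2)/t½ = 0.1813 day⁻¹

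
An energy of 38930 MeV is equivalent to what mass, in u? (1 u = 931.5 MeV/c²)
m = E/c² = 41.79 u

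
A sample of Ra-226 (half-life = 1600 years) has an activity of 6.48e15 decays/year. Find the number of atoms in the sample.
N = A/λ = 1.496e19 atoms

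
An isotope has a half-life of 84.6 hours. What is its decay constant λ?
λ = ln(2)/t½ = 0.008193 hour⁻¹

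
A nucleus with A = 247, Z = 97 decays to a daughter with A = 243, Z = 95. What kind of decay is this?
ΔA = -4, ΔZ = -2 ⇒ alpha decay (α)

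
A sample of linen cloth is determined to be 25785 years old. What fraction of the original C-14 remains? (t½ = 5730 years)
N/N₀ = (1/2)^(t/t½) = 0.04419 = 4.42%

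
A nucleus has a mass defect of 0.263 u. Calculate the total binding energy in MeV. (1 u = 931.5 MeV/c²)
B.E. = Δm × 931.5 = 245 MeV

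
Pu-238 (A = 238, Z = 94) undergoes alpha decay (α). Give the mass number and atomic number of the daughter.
Daughter: A = 234, Z = 92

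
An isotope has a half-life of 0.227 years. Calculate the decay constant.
λ = ln(2)/t½ = 3.054 year⁻¹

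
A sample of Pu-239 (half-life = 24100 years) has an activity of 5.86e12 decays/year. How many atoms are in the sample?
N = A/λ = 2.037e17 atoms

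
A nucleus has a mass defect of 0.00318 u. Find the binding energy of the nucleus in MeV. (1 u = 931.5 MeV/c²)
B.E. = Δm × 931.5 = 2.962 MeV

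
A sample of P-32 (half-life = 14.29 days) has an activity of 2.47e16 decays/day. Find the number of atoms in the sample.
N = A/λ = 5.092e17 atoms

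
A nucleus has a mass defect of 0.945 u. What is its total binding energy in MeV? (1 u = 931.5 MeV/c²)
B.E. = Δm × 931.5 = 880.3 MeV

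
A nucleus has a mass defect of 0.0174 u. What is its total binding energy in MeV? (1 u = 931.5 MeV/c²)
B.E. = Δm × 931.5 = 16.21 MeV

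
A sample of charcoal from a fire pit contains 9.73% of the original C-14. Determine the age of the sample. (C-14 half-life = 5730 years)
Age = t½ × log₂(1/ratio) = 19260 years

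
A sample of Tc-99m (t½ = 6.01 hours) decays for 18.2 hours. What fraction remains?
N/N₀ = (1/2)^(t/t½) = 0.1226 = 12.3%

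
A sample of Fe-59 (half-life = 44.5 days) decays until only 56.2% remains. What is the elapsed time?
t = t½ × log₂(N₀/N) = 37 days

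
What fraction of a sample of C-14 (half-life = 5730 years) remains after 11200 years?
N/N₀ = (1/2)^(t/t½) = 0.258 = 25.8%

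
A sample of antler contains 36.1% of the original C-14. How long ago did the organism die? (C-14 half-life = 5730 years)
Age = t½ × log₂(1/ratio) = 8423 years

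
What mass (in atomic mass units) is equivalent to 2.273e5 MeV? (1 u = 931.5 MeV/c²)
m = E/c² = 244 u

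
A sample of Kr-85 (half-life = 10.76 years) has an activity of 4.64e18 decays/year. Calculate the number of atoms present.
N = A/λ = 7.203e19 atoms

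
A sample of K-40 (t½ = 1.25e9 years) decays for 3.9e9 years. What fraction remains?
N/N₀ = (1/2)^(t/t½) = 0.115 = 11.5%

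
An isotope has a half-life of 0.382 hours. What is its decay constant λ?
λ = ln(2)/t½ = 1.815 hour⁻¹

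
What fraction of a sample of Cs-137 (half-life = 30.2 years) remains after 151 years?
N/N₀ = (1/2)^(t/t½) = 0.03125 = 3.12%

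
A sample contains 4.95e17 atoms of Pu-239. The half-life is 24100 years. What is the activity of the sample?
A = λN = 1.424e13 decays/year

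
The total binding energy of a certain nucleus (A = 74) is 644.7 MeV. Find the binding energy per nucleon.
B.E./A = 644.7/74 = 8.712 MeV/nucleon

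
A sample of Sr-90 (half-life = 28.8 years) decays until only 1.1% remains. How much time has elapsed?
t = t½ × log₂(N₀/N) = 187.4 years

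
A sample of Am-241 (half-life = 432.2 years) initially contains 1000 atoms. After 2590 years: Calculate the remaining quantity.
N = N₀(1/2)^(t/t½) = 15.71 atoms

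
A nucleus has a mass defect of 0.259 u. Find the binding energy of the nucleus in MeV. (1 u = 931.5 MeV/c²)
B.E. = Δm × 931.5 = 241.3 MeV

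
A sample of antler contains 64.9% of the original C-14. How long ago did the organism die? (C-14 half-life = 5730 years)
Age = t½ × log₂(1/ratio) = 3574 years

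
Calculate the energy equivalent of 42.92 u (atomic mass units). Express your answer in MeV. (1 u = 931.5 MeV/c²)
E = mc² = 39980 MeV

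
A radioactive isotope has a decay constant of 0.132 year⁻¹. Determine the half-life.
t½ = ln(2)/λ = 5.251 years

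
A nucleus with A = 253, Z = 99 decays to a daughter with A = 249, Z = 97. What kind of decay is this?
ΔA = -4, ΔZ = -2 ⇒ alpha decay (α)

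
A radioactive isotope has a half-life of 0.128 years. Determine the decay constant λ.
λ = ln(2)/t½ = 5.415 year⁻¹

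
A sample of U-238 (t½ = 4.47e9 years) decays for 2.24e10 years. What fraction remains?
N/N₀ = (1/2)^(t/t½) = 0.03101 = 3.1%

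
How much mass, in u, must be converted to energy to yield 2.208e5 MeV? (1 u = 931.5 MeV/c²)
m = E/c² = 237 u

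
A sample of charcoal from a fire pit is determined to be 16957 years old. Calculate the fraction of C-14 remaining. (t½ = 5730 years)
N/N₀ = (1/2)^(t/t½) = 0.1286 = 12.9%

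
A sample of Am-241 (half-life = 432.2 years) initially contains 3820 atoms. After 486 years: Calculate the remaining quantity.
N = N₀(1/2)^(t/t½) = 1752 atoms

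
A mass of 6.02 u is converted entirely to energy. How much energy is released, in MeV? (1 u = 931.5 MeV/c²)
E = mc² = 5608 MeV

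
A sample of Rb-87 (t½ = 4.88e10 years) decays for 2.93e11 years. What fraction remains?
N/N₀ = (1/2)^(t/t½) = 0.01558 = 1.56%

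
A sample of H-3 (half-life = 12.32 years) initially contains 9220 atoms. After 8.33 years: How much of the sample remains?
N = N₀(1/2)^(t/t½) = 5770 atoms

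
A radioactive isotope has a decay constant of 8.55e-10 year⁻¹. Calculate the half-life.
t½ = ln(2)/λ = 8.107e8 years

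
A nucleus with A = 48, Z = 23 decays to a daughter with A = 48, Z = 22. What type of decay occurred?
ΔA = 0, ΔZ = -1 ⇒ beta-plus decay (β⁺) or electron capture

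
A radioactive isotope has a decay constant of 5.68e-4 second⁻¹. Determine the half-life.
t½ = ln(2)/λ = 1220 seconds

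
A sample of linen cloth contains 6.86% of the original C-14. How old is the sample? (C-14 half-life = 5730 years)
Age = t½ × log₂(1/ratio) = 22150 years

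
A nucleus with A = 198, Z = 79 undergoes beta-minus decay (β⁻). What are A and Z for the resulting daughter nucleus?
Daughter: A = 198, Z = 80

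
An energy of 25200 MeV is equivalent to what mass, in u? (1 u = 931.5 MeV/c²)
m = E/c² = 27.05 u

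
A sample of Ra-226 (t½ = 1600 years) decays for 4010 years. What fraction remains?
N/N₀ = (1/2)^(t/t½) = 0.176 = 17.6%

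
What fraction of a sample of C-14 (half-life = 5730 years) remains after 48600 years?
N/N₀ = (1/2)^(t/t½) = 0.002797 = 0.28%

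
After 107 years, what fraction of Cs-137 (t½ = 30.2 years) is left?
N/N₀ = (1/2)^(t/t½) = 0.08579 = 8.58%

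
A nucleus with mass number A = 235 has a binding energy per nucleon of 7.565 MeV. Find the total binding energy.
B.E. = 7.565 × 235 = 1778 MeV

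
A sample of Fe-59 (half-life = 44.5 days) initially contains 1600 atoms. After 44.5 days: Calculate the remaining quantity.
N = N₀(1/2)^(t/t½) = 800 atoms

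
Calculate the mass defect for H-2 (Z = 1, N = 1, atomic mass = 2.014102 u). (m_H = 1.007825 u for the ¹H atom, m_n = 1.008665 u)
Δm = Z·m_H + N·m_n − M = 0.002388 u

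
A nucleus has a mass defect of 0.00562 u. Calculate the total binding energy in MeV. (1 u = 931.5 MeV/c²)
B.E. = Δm × 931.5 = 5.235 MeV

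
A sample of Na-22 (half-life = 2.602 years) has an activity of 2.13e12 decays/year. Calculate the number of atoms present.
N = A/λ = 7.996e12 atoms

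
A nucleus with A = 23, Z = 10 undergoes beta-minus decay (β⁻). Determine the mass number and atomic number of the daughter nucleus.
Daughter: A = 23, Z = 11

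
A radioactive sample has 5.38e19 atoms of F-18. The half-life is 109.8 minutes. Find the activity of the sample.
A = λN = 3.396e17 decays/minute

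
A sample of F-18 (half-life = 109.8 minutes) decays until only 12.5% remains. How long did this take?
t = t½ × log₂(N₀/N) = 329.4 minutes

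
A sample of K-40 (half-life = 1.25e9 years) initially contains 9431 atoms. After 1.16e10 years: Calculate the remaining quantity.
N = N₀(1/2)^(t/t½) = 15.17 atoms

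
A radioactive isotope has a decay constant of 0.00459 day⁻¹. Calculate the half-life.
t½ = ln(2)/λ = 151 days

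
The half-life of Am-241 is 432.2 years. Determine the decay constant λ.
λ = ln(2)/t½ = 0.001604 year⁻¹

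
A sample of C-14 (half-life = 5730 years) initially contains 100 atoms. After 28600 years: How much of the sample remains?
N = N₀(1/2)^(t/t½) = 3.144 atoms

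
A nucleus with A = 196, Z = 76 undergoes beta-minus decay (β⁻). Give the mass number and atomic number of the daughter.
Daughter: A = 196, Z = 77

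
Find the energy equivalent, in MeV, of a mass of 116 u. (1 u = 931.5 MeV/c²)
E = mc² = 1.081e5 MeV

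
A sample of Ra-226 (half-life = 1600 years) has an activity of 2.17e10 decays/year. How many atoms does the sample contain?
N = A/λ = 5.009e13 atoms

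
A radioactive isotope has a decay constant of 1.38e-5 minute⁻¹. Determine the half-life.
t½ = ln(2)/λ = 50230 minutes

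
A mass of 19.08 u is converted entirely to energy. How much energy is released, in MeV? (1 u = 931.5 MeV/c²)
E = mc² = 17770 MeV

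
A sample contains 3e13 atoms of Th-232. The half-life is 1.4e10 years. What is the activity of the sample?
A = λN = 1485 decays/year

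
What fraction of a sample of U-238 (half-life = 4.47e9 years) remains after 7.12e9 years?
N/N₀ = (1/2)^(t/t½) = 0.3315 = 33.2%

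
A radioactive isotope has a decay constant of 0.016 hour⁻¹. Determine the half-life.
t½ = ln(2)/λ = 43.32 hours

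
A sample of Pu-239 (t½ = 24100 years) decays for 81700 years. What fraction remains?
N/N₀ = (1/2)^(t/t½) = 0.09539 = 9.54%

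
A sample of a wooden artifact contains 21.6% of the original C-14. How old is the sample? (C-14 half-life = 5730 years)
Age = t½ × log₂(1/ratio) = 12670 years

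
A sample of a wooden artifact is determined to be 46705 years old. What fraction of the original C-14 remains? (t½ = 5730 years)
N/N₀ = (1/2)^(t/t½) = 0.003518 = 0.352%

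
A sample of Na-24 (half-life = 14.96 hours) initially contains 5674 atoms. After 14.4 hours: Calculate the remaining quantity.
N = N₀(1/2)^(t/t½) = 2912 atoms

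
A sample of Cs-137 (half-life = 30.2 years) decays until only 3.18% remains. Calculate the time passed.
t = t½ × log₂(N₀/N) = 150.2 years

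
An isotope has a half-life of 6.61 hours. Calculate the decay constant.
λ = ln(2)/t½ = 0.1049 hour⁻¹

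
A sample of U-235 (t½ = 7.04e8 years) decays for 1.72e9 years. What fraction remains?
N/N₀ = (1/2)^(t/t½) = 0.1839 = 18.4%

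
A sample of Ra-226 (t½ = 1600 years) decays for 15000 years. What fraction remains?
N/N₀ = (1/2)^(t/t½) = 0.001506 = 0.151%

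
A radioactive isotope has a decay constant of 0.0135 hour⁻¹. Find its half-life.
t½ = ln(2)/λ = 51.34 hours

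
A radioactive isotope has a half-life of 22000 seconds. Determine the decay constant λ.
λ = ln(2)/t½ = 3.151e-5 second⁻¹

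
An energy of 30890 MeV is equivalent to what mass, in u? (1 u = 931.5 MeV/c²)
m = E/c² = 33.16 u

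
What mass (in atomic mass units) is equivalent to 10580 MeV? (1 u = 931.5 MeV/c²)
m = E/c² = 11.36 u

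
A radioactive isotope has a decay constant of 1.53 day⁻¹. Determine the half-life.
t½ = ln(2)/λ = 0.453 days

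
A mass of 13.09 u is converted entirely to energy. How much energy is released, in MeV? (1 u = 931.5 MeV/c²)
E = mc² = 12190 MeV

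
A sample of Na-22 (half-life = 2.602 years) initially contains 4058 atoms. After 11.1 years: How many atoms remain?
N = N₀(1/2)^(t/t½) = 210.9 atoms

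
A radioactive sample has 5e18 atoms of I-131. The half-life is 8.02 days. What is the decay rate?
A = λN = 4.321e17 decays/day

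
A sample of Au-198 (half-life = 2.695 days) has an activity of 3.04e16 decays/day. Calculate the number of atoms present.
N = A/λ = 1.182e17 atoms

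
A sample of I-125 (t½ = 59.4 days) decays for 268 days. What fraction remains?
N/N₀ = (1/2)^(t/t½) = 0.04383 = 4.38%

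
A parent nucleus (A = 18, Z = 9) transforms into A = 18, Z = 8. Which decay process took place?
ΔA = 0, ΔZ = -1 ⇒ beta-plus decay (β⁺) or electron capture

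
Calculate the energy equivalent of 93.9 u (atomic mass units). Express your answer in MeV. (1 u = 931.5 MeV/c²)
E = mc² = 87470 MeV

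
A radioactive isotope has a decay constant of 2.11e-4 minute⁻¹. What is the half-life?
t½ = ln(2)/λ = 3285 minutes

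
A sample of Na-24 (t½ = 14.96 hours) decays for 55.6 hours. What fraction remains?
N/N₀ = (1/2)^(t/t½) = 0.07607 = 7.61%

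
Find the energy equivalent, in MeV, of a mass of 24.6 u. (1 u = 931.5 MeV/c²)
E = mc² = 22910 MeV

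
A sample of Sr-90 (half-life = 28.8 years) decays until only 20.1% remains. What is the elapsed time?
t = t½ × log₂(N₀/N) = 66.66 years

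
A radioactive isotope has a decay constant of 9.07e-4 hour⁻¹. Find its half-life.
t½ = ln(2)/λ = 764.2 hours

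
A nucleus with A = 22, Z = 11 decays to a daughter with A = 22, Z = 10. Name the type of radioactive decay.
ΔA = 0, ΔZ = -1 ⇒ beta-plus decay (β⁺) or electron capture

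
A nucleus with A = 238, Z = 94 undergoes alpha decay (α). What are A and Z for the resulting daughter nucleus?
Daughter: A = 234, Z = 92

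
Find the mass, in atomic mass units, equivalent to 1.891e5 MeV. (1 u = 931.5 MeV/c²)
m = E/c² = 203 u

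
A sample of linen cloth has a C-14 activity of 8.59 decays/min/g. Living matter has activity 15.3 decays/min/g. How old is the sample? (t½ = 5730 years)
Age = t½ × log₂(A₀/A) = 4772 years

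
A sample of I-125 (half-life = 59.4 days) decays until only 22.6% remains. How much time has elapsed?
t = t½ × log₂(N₀/N) = 127.4 days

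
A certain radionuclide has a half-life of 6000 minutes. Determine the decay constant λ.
λ = ln(2)/t½ = 1.155e-4 minute⁻¹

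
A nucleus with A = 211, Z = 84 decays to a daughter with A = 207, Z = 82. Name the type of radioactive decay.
ΔA = -4, ΔZ = -2 ⇒ alpha decay (α)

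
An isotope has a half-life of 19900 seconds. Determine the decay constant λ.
λ = ln(2)/t½ = 3.483e-5 second⁻¹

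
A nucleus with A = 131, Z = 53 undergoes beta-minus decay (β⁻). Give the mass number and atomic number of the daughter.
Daughter: A = 131, Z = 54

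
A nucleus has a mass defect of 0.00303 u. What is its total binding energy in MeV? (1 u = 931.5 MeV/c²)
B.E. = Δm × 931.5 = 2.822 MeV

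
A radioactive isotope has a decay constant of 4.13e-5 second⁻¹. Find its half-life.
t½ = ln(2)/λ = 16780 seconds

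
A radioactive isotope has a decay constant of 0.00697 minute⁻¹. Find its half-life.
t½ = ln(2)/λ = 99.45 minutes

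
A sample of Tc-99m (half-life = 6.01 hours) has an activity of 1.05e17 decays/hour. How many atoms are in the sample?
N = A/λ = 9.104e17 atoms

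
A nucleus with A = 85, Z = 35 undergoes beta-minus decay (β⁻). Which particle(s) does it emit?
β⁻: electron (e⁻) + antineutrino (ν̄ₑ)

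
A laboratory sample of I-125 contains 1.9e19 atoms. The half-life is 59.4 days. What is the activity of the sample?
A = λN = 2.217e17 decays/day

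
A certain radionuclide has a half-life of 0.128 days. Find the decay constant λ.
λ = ln(2)/t½ = 5.415 day⁻¹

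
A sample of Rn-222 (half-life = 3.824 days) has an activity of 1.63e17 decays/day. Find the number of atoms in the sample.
N = A/λ = 8.992e17 atoms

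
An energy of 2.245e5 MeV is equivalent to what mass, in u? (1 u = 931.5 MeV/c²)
m = E/c² = 241 u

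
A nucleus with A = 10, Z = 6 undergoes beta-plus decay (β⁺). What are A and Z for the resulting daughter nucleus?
Daughter: A = 10, Z = 5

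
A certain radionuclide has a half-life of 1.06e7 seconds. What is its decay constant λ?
λ = ln(2)/t½ = 6.539e-8 second⁻¹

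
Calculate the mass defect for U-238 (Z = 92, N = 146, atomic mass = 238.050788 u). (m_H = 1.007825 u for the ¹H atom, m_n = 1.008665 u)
Δm = Z·m_H + N·m_n − M = 1.934 u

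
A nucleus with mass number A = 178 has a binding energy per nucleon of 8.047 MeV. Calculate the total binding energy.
B.E. = 8.047 × 178 = 1432 MeV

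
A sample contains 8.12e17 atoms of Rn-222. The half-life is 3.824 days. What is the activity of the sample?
A = λN = 1.472e17 decays/day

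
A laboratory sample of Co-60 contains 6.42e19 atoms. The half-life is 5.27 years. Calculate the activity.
A = λN = 8.444e18 decays/year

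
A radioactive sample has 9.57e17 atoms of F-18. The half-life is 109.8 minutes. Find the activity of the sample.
A = λN = 6.041e15 decays/minute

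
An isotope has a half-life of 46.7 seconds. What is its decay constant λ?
λ = ln(2)/t½ = 0.01484 second⁻¹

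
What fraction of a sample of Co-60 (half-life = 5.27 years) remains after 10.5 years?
N/N₀ = (1/2)^(t/t½) = 0.2513 = 25.1%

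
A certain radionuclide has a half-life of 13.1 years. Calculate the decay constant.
λ = ln(2)/t½ = 0.05291 year⁻¹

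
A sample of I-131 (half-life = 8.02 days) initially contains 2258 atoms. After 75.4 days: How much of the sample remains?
N = N₀(1/2)^(t/t½) = 3.339 atoms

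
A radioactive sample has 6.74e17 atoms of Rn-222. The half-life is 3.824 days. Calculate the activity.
A = λN = 1.222e17 decays/day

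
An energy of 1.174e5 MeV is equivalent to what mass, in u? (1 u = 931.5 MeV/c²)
m = E/c² = 126 u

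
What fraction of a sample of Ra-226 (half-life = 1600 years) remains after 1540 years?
N/N₀ = (1/2)^(t/t½) = 0.5132 = 51.3%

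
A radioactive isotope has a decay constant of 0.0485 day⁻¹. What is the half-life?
t½ = ln(2)/λ = 14.29 days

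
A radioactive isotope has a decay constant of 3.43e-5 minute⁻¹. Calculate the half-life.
t½ = ln(2)/λ = 20210 minutes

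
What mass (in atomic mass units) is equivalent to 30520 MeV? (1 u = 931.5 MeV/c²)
m = E/c² = 32.76 u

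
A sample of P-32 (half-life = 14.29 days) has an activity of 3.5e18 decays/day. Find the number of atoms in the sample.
N = A/λ = 7.216e19 atoms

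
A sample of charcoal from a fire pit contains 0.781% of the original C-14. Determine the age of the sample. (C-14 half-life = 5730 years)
Age = t½ × log₂(1/ratio) = 40110 years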